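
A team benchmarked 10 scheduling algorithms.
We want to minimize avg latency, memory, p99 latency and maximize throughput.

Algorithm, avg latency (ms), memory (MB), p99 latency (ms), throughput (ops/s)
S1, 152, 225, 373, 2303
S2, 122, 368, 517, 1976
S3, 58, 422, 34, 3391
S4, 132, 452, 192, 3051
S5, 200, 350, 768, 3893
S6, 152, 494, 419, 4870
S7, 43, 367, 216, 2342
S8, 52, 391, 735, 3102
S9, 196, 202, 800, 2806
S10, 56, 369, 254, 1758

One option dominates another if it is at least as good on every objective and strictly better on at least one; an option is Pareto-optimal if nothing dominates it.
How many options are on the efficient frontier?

S1: not dominated.
S2: dominated by S7 (avg latency 43≤122, memory 367≤368, p99 latency 216≤517, throughput 2342≥1976).
S3: not dominated (best p99 latency).
S4: dominated by S3 (avg latency 58≤132, memory 422≤452, p99 latency 34≤192, throughput 3391≥3051).
S5: not dominated.
S6: not dominated (best throughput).
S7: not dominated (best avg latency).
S8: not dominated.
S9: not dominated (best memory).
S10: dominated by S7 (avg latency 43≤56, memory 367≤369, p99 latency 216≤254, throughput 2342≥1758).
Pareto-optimal: S1, S3, S5, S6, S7, S8, S9 → 7.

7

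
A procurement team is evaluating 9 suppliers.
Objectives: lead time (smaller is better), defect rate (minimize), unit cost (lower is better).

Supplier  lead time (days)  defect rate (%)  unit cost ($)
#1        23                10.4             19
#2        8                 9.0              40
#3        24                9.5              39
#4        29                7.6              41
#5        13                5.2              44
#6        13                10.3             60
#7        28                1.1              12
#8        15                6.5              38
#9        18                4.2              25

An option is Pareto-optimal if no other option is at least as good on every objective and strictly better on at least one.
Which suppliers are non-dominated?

#1, #2, #5, #7, #8, #9

#1: not dominated.
#2: not dominated (best lead time).
#3: dominated by #8 (lead time 15≤24, defect rate 6.5≤9.5, unit cost 38≤39).
#4: dominated by #7 (lead time 28≤29, defect rate 1.1≤7.6, unit cost 12≤41).
#5: not dominated.
#6: dominated by #2 (lead time 8≤13, defect rate 9.0≤10.3, unit cost 40≤60).
#7: not dominated (best defect rate).
#8: not dominated.
#9: not dominated.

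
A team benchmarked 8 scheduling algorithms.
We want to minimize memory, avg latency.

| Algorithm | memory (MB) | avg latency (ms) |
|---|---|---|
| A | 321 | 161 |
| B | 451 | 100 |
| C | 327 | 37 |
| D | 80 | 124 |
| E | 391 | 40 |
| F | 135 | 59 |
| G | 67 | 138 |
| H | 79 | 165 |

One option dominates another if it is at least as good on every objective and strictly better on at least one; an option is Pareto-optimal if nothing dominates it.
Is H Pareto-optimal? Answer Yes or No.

No

G vs H: memory 67≤79, avg latency 138≤165 — G is at least as good on every objective and strictly better on at least one, so G dominates H.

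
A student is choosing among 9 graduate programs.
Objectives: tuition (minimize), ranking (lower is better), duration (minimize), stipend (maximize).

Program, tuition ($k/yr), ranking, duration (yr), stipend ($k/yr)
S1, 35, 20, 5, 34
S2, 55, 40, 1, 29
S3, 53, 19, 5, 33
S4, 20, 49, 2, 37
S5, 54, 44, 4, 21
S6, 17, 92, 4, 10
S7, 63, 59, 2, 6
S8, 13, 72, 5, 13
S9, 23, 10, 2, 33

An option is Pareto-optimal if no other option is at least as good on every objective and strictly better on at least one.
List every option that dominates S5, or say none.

S9: tuition 23≤54, ranking 10≤44, duration 2≤4, stipend 33≥21 — dominates S5.
Others (S1, S2, S3, S4, S6, S7, S8) are each worse than S5 on at least one objective.

S9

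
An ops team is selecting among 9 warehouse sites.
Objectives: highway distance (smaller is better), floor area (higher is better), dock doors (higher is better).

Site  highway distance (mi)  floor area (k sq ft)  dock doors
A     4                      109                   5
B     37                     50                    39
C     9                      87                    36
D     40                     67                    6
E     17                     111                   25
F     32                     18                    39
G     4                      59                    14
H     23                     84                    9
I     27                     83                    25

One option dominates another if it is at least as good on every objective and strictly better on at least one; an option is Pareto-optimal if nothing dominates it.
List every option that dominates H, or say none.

C, E

C: highway distance 9≤23, floor area 87≥84, dock doors 36≥9 — dominates H.
E: highway distance 17≤23, floor area 111≥84, dock doors 25≥9 — dominates H.
Others (A, B, D, F, G, I) are each worse than H on at least one objective.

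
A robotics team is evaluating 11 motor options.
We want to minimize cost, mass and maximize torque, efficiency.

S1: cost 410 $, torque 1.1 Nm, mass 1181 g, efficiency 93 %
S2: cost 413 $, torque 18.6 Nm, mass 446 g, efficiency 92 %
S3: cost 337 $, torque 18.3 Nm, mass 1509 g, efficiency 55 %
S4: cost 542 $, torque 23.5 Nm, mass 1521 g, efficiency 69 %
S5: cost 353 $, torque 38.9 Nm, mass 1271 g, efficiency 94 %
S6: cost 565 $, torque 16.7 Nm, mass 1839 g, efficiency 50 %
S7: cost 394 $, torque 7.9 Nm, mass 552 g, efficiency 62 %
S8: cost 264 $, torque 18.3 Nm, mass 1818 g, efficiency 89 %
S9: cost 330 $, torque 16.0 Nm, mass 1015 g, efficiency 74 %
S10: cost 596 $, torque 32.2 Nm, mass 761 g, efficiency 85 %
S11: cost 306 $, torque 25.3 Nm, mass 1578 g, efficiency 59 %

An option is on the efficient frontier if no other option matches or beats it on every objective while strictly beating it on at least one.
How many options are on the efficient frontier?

S1: not dominated.
S2: not dominated (best mass).
S3: not dominated.
S4: dominated by S5 (cost 353≤542, torque 38.9≥23.5, mass 1271≤1521, efficiency 94≥69).
S5: not dominated (best torque).
S6: dominated by S2 (cost 413≤565, torque 18.6≥16.7, mass 446≤1839, efficiency 92≥50).
S7: not dominated.
S8: not dominated (best cost).
S9: not dominated.
S10: not dominated.
S11: not dominated.
Pareto-optimal: S1, S2, S3, S5, S7, S8, S9, S10, S11 → 9.

9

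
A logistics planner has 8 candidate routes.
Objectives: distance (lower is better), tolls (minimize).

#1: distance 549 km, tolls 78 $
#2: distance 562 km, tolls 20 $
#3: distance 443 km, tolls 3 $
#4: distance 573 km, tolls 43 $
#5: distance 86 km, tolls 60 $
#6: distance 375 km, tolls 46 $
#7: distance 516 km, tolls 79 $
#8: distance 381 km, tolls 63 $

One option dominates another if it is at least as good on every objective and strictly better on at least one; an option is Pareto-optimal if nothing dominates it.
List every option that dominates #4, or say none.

#2, #3

#2: distance 562≤573, tolls 20≤43 — dominates #4.
#3: distance 443≤573, tolls 3≤43 — dominates #4.
Others (#1, #5, #6, #7, #8) are each worse than #4 on at least one objective.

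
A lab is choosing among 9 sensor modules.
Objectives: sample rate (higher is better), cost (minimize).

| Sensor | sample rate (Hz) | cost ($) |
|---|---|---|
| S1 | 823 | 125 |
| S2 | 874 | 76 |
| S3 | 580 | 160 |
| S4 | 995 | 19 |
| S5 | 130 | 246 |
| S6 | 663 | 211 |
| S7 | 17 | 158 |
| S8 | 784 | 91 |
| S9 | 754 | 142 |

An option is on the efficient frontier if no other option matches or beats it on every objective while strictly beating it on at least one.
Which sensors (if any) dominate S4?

none

S1: worse on sample rate (823 vs 995).
S2: worse on sample rate (874 vs 995).
S3: worse on sample rate (580 vs 995).
S5: worse on sample rate (130 vs 995).
S6: worse on sample rate (663 vs 995).
S7: worse on sample rate (17 vs 995).
S8: worse on sample rate (784 vs 995).
S9: worse on sample rate (754 vs 995).
No option dominates S4.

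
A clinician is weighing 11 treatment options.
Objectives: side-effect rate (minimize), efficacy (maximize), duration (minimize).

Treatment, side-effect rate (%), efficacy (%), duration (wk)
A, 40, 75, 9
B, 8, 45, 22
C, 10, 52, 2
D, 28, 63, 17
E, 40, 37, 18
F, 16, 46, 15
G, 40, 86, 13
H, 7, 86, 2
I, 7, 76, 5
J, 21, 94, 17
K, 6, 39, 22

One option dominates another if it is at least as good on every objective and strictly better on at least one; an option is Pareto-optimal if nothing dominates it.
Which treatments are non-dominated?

A: dominated by H (side-effect rate 7≤40, efficacy 86≥75, duration 2≤9).
B: dominated by H (side-effect rate 7≤8, efficacy 86≥45, duration 2≤22).
C: dominated by H (side-effect rate 7≤10, efficacy 86≥52, duration 2≤2).
D: dominated by H (side-effect rate 7≤28, efficacy 86≥63, duration 2≤17).
E: dominated by A (side-effect rate 40≤40, efficacy 75≥37, duration 9≤18).
F: dominated by C (side-effect rate 10≤16, efficacy 52≥46, duration 2≤15).
G: dominated by H (side-effect rate 7≤40, efficacy 86≥86, duration 2≤13).
H: not dominated.
I: dominated by H (side-effect rate 7≤7, efficacy 86≥76, duration 2≤5).
J: not dominated (best efficacy).
K: not dominated (best side-effect rate).

H, J, K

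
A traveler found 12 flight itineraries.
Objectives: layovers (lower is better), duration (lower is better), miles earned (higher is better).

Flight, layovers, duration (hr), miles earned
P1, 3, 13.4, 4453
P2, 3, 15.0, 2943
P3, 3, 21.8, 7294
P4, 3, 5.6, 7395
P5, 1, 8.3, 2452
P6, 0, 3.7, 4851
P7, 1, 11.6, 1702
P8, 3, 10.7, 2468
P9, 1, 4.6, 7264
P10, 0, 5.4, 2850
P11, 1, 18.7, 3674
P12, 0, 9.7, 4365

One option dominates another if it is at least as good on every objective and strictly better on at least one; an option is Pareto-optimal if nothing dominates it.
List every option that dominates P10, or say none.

P6

P6: layovers 0≤0, duration 3.7≤5.4, miles earned 4851≥2850 — dominates P10.
Others (P1, P2, P3, P4, P5, P7, P8, P9, P11, P12) are each worse than P10 on at least one objective.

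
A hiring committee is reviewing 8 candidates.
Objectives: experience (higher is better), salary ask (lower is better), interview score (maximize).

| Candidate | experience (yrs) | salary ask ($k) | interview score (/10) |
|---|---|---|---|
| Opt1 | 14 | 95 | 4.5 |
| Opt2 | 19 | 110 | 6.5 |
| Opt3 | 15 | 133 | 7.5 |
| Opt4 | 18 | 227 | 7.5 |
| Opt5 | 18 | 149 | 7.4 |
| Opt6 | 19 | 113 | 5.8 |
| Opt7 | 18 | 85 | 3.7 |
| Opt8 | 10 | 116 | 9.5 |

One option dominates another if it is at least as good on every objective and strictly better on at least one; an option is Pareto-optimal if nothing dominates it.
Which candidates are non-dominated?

Opt1, Opt2, Opt3, Opt4, Opt5, Opt7, Opt8

Opt1: not dominated.
Opt2: not dominated.
Opt3: not dominated.
Opt4: not dominated.
Opt5: not dominated.
Opt6: dominated by Opt2 (experience 19≥19, salary ask 110≤113, interview score 6.5≥5.8).
Opt7: not dominated (best salary ask).
Opt8: not dominated (best interview score).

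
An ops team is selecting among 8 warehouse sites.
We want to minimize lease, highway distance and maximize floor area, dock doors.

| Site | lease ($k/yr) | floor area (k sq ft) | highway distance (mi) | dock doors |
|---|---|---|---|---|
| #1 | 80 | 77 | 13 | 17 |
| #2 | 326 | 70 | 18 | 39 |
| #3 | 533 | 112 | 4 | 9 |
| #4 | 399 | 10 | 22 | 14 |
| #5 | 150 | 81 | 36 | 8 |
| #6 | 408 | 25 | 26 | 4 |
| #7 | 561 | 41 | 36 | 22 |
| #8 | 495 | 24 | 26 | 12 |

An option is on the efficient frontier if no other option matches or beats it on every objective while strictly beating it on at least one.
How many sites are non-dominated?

4

#1: not dominated (best lease).
#2: not dominated (best dock doors).
#3: not dominated (best floor area).
#4: dominated by #1 (lease 80≤399, floor area 77≥10, highway distance 13≤22, dock doors 17≥14).
#5: not dominated.
#6: dominated by #1 (lease 80≤408, floor area 77≥25, highway distance 13≤26, dock doors 17≥4).
#7: dominated by #2 (lease 326≤561, floor area 70≥41, highway distance 18≤36, dock doors 39≥22).
#8: dominated by #1 (lease 80≤495, floor area 77≥24, highway distance 13≤26, dock doors 17≥12).
Pareto-optimal: #1, #2, #3, #5 → 4.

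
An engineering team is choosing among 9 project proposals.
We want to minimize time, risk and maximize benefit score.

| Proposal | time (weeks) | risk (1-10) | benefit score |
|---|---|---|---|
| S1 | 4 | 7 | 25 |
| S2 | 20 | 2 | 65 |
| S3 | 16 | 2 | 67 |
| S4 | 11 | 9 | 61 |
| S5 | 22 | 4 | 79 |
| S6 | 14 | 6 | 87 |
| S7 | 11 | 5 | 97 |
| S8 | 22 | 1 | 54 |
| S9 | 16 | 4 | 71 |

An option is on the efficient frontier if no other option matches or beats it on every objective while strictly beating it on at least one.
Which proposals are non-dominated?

S1: not dominated (best time).
S2: dominated by S3 (time 16≤20, risk 2≤2, benefit score 67≥65).
S3: not dominated.
S4: dominated by S7 (time 11≤11, risk 5≤9, benefit score 97≥61).
S5: not dominated.
S6: dominated by S7 (time 11≤14, risk 5≤6, benefit score 97≥87).
S7: not dominated (best benefit score).
S8: not dominated (best risk).
S9: not dominated.

S1, S3, S5, S7, S8, S9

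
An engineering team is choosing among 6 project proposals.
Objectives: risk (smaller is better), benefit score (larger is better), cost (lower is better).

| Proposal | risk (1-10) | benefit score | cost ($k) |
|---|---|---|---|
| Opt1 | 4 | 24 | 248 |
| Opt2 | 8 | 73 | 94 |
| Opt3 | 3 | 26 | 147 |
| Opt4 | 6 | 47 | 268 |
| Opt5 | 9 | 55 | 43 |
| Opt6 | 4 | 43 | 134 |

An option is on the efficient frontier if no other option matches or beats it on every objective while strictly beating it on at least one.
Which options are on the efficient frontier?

Opt1: dominated by Opt3 (risk 3≤4, benefit score 26≥24, cost 147≤248).
Opt2: not dominated (best benefit score).
Opt3: not dominated (best risk).
Opt4: not dominated.
Opt5: not dominated (best cost).
Opt6: not dominated.

Opt2, Opt3, Opt4, Opt5, Opt6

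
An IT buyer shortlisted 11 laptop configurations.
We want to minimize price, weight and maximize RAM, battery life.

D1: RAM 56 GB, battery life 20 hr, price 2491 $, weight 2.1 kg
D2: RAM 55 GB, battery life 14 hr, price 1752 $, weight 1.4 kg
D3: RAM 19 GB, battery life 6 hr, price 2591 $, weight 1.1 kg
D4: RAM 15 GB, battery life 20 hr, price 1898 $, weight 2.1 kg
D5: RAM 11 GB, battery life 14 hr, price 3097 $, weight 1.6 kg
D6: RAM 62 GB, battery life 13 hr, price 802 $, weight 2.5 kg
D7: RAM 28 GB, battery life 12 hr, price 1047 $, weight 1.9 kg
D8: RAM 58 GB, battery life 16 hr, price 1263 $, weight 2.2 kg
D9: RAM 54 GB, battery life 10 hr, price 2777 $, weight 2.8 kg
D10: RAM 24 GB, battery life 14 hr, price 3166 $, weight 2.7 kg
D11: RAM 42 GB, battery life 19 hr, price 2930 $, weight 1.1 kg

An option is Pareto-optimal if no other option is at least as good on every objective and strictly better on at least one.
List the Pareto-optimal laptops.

D1: not dominated.
D2: not dominated.
D3: not dominated.
D4: not dominated.
D5: dominated by D2 (RAM 55≥11, battery life 14≥14, price 1752≤3097, weight 1.4≤1.6).
D6: not dominated (best RAM).
D7: not dominated.
D8: not dominated.
D9: dominated by D1 (RAM 56≥54, battery life 20≥10, price 2491≤2777, weight 2.1≤2.8).
D10: dominated by D1 (RAM 56≥24, battery life 20≥14, price 2491≤3166, weight 2.1≤2.7).
D11: not dominated.

D1, D2, D3, D4, D6, D7, D8, D11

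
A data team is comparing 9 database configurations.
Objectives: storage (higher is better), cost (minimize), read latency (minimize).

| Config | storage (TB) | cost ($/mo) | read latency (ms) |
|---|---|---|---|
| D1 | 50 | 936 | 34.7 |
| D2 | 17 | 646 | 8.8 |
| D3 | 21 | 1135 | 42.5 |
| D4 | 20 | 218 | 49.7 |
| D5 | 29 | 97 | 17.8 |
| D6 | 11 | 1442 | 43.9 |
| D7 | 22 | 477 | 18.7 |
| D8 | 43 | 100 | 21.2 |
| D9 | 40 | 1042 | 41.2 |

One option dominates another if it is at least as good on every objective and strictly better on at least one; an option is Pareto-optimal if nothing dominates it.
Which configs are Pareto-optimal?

D1: not dominated (best storage).
D2: not dominated (best read latency).
D3: dominated by D1 (storage 50≥21, cost 936≤1135, read latency 34.7≤42.5).
D4: dominated by D5 (storage 29≥20, cost 97≤218, read latency 17.8≤49.7).
D5: not dominated (best cost).
D6: dominated by D1 (storage 50≥11, cost 936≤1442, read latency 34.7≤43.9).
D7: dominated by D5 (storage 29≥22, cost 97≤477, read latency 17.8≤18.7).
D8: not dominated.
D9: dominated by D1 (storage 50≥40, cost 936≤1042, read latency 34.7≤41.2).

D1, D2, D5, D8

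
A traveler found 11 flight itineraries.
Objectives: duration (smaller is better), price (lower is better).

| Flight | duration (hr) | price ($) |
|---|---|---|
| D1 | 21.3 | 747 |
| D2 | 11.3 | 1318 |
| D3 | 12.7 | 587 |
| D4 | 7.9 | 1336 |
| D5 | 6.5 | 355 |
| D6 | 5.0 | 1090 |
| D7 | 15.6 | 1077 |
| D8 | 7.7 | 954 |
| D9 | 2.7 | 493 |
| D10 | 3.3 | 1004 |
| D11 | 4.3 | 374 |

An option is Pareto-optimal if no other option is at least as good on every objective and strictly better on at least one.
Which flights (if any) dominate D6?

D9, D10, D11

D9: duration 2.7≤5.0, price 493≤1090 — dominates D6.
D10: duration 3.3≤5.0, price 1004≤1090 — dominates D6.
D11: duration 4.3≤5.0, price 374≤1090 — dominates D6.
Others (D1, D2, D3, D4, D5, D7, D8) are each worse than D6 on at least one objective.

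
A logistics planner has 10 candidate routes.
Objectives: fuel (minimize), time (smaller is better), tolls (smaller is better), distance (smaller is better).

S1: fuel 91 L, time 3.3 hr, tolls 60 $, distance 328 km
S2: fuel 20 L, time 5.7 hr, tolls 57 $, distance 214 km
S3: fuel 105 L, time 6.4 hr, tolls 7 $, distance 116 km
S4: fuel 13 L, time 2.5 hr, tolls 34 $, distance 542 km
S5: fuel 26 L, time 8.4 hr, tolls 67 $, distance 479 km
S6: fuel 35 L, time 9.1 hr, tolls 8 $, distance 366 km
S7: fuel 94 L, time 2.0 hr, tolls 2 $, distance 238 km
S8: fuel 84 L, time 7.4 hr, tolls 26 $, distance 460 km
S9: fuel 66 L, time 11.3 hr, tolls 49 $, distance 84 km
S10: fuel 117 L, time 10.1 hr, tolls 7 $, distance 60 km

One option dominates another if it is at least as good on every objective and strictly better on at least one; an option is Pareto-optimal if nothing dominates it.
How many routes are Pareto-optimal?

S1: not dominated.
S2: not dominated.
S3: not dominated.
S4: not dominated (best fuel).
S5: dominated by S2 (fuel 20≤26, time 5.7≤8.4, tolls 57≤67, distance 214≤479).
S6: not dominated.
S7: not dominated (best time).
S8: not dominated.
S9: not dominated.
S10: not dominated (best distance).
Pareto-optimal: S1, S2, S3, S4, S6, S7, S8, S9, S10 → 9.

9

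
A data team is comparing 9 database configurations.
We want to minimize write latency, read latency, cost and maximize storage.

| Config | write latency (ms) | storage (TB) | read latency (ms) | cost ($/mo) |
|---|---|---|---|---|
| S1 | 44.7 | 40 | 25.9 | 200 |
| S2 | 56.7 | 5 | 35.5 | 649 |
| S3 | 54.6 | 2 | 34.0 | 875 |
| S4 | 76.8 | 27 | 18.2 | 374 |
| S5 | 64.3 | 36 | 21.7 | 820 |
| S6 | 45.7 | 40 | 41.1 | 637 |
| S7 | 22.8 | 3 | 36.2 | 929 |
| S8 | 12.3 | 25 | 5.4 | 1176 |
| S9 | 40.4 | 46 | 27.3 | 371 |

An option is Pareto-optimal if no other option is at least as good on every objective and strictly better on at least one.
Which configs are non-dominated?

S1: not dominated (best cost).
S2: dominated by S1 (write latency 44.7≤56.7, storage 40≥5, read latency 25.9≤35.5, cost 200≤649).
S3: dominated by S1 (write latency 44.7≤54.6, storage 40≥2, read latency 25.9≤34.0, cost 200≤875).
S4: not dominated.
S5: not dominated.
S6: dominated by S1 (write latency 44.7≤45.7, storage 40≥40, read latency 25.9≤41.1, cost 200≤637).
S7: not dominated.
S8: not dominated (best write latency).
S9: not dominated (best storage).

S1, S4, S5, S7, S8, S9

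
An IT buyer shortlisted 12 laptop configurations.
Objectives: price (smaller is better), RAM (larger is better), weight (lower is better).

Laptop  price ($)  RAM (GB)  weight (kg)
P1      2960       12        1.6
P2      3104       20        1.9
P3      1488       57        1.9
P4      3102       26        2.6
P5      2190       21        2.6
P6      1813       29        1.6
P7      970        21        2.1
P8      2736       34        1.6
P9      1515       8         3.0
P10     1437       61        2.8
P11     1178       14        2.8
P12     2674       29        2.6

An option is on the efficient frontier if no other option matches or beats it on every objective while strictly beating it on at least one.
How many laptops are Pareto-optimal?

5

P1: dominated by P6 (price 1813≤2960, RAM 29≥12, weight 1.6≤1.6).
P2: dominated by P3 (price 1488≤3104, RAM 57≥20, weight 1.9≤1.9).
P3: not dominated.
P4: dominated by P3 (price 1488≤3102, RAM 57≥26, weight 1.9≤2.6).
P5: dominated by P3 (price 1488≤2190, RAM 57≥21, weight 1.9≤2.6).
P6: not dominated.
P7: not dominated (best price).
P8: not dominated.
P9: dominated by P3 (price 1488≤1515, RAM 57≥8, weight 1.9≤3.0).
P10: not dominated (best RAM).
P11: dominated by P7 (price 970≤1178, RAM 21≥14, weight 2.1≤2.8).
P12: dominated by P3 (price 1488≤2674, RAM 57≥29, weight 1.9≤2.6).
Pareto-optimal: P3, P6, P7, P8, P10 → 5.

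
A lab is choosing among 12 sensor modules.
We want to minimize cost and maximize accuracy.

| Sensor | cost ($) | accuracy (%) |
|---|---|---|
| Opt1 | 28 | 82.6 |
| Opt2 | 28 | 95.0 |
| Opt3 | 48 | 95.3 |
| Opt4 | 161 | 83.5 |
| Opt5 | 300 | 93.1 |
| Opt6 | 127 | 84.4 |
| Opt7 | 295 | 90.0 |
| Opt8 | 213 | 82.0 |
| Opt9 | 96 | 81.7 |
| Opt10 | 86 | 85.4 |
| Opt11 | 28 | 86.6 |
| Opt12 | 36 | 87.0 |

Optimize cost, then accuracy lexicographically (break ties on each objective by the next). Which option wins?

First minimize cost: best is 28, kept {Opt1, Opt2, Opt11}.
Then maximize accuracy: best is 95.0, kept {Opt2}.

Opt2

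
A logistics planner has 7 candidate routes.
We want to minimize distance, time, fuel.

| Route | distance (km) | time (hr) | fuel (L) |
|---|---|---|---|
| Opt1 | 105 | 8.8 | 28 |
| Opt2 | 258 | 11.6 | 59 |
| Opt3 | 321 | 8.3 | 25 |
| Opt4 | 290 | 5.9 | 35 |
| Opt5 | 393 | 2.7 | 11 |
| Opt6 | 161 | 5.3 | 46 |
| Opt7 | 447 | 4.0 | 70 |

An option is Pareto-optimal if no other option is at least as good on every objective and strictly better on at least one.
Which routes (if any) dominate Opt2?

Opt1, Opt6

Opt1: distance 105≤258, time 8.8≤11.6, fuel 28≤59 — dominates Opt2.
Opt6: distance 161≤258, time 5.3≤11.6, fuel 46≤59 — dominates Opt2.
Others (Opt3, Opt4, Opt5, Opt7) are each worse than Opt2 on at least one objective.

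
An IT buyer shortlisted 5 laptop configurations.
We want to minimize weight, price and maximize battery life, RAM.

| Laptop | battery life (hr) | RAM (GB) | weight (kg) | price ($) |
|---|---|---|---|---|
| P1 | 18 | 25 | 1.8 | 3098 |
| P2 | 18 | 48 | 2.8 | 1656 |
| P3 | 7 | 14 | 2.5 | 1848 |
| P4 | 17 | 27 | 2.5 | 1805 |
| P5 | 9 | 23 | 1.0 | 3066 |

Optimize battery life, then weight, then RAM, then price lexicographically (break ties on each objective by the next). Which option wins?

P1

First maximize battery life: best is 18, kept {P1, P2}.
Then minimize weight: best is 1.8, kept {P1}.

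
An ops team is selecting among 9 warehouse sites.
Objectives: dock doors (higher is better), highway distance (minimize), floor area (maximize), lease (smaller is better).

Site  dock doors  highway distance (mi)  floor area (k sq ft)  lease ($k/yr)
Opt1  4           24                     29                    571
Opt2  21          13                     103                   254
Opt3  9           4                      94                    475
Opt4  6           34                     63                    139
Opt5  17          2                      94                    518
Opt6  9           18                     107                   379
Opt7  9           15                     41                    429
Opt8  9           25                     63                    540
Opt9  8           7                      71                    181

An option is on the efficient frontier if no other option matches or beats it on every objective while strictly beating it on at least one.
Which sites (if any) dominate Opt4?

Opt1: worse on dock doors (4 vs 6).
Opt2: worse on lease (254 vs 139).
Opt3: worse on lease (475 vs 139).
Opt5: worse on lease (518 vs 139).
Opt6: worse on lease (379 vs 139).
Opt7: worse on floor area (41 vs 63).
Opt8: worse on lease (540 vs 139).
Opt9: worse on lease (181 vs 139).
No option dominates Opt4.

none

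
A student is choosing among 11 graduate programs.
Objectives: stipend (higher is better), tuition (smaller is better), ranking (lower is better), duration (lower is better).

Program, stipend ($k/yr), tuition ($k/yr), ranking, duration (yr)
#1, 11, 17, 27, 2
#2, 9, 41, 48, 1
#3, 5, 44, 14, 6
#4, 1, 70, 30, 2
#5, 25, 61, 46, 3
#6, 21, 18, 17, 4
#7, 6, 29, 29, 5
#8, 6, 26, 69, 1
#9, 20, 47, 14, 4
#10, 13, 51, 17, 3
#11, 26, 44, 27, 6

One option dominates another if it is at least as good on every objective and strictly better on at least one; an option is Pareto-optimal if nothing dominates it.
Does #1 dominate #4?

Yes

#1 vs #4: stipend 11≥1, tuition 17≤70, ranking 27≤30, duration 2≤2 — #1 is at least as good on every objective with at least one strict improvement.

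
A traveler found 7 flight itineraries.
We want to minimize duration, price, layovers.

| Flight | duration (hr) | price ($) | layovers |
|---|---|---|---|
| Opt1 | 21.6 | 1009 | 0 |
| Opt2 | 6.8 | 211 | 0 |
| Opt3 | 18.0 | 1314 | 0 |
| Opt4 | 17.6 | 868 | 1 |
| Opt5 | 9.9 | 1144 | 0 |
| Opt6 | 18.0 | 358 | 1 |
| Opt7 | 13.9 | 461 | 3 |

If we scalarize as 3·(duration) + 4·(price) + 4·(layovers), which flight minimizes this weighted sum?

Opt2

Opt1: 3·21.6 + 4·1009 + 4·0 = 4100.8
Opt2: 3·6.8 + 4·211 + 4·0 = 864.4
Opt3: 3·18.0 + 4·1314 + 4·0 = 5310.0
Opt4: 3·17.6 + 4·868 + 4·1 = 3528.8
Opt5: 3·9.9 + 4·1144 + 4·0 = 4605.7
Opt6: 3·18.0 + 4·358 + 4·1 = 1490.0
Opt7: 3·13.9 + 4·461 + 4·3 = 1897.7
Lowest: Opt2 at 864.4.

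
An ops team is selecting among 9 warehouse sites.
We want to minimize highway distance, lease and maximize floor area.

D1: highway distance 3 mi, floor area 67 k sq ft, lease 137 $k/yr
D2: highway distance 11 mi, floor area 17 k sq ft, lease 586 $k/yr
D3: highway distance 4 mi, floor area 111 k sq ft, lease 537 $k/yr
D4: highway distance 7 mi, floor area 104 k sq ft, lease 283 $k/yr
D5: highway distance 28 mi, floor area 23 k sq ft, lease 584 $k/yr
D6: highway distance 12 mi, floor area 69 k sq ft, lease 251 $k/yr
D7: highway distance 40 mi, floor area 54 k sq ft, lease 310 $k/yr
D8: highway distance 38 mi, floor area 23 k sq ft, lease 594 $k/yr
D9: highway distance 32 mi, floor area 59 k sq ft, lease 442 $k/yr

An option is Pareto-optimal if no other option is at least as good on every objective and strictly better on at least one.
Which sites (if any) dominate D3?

D1: worse on floor area (67 vs 111).
D2: worse on highway distance (11 vs 4).
D4: worse on highway distance (7 vs 4).
D5: worse on highway distance (28 vs 4).
D6: worse on highway distance (12 vs 4).
D7: worse on highway distance (40 vs 4).
D8: worse on highway distance (38 vs 4).
D9: worse on highway distance (32 vs 4).
No option dominates D3.

none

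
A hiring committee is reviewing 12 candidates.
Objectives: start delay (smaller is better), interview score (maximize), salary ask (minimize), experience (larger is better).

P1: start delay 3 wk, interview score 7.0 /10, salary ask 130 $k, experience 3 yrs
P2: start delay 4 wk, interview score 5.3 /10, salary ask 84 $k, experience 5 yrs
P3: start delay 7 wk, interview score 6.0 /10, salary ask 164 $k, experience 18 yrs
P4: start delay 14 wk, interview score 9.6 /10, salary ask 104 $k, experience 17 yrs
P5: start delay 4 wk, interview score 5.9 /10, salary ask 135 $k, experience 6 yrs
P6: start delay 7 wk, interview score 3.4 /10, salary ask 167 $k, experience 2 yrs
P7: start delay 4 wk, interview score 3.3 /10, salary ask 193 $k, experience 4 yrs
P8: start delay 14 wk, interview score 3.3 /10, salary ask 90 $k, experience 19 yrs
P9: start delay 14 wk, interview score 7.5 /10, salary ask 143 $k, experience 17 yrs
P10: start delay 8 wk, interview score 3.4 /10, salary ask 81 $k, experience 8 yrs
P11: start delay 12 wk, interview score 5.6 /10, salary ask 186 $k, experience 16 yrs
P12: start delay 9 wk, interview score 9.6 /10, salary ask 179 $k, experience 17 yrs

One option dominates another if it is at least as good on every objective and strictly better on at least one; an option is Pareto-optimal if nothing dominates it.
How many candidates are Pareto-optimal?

8

P1: not dominated (best start delay).
P2: not dominated.
P3: not dominated.
P4: not dominated.
P5: not dominated.
P6: dominated by P1 (start delay 3≤7, interview score 7.0≥3.4, salary ask 130≤167, experience 3≥2).
P7: dominated by P2 (start delay 4≤4, interview score 5.3≥3.3, salary ask 84≤193, experience 5≥4).
P8: not dominated (best experience).
P9: dominated by P4 (start delay 14≤14, interview score 9.6≥7.5, salary ask 104≤143, experience 17≥17).
P10: not dominated (best salary ask).
P11: dominated by P3 (start delay 7≤12, interview score 6.0≥5.6, salary ask 164≤186, experience 18≥16).
P12: not dominated.
Pareto-optimal: P1, P2, P3, P4, P5, P8, P10, P12 → 8.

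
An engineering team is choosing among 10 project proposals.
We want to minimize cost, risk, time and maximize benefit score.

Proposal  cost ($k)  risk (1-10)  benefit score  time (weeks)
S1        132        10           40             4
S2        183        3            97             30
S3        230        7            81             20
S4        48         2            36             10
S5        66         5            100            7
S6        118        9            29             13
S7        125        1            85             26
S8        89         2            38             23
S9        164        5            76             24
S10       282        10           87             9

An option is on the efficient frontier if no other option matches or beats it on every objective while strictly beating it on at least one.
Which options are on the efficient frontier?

S1, S2, S4, S5, S7, S8

S1: not dominated (best time).
S2: not dominated.
S3: dominated by S5 (cost 66≤230, risk 5≤7, benefit score 100≥81, time 7≤20).
S4: not dominated (best cost).
S5: not dominated (best benefit score).
S6: dominated by S4 (cost 48≤118, risk 2≤9, benefit score 36≥29, time 10≤13).
S7: not dominated (best risk).
S8: not dominated.
S9: dominated by S5 (cost 66≤164, risk 5≤5, benefit score 100≥76, time 7≤24).
S10: dominated by S5 (cost 66≤282, risk 5≤10, benefit score 100≥87, time 7≤9).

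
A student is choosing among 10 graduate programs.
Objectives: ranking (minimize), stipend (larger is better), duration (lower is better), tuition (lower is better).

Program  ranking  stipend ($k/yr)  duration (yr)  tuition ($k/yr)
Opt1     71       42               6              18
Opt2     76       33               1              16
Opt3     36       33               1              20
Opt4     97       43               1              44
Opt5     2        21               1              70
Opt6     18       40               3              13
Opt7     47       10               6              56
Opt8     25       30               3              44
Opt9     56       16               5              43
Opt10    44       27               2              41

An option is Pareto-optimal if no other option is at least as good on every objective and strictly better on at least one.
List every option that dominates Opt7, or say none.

Opt3: ranking 36≤47, stipend 33≥10, duration 1≤6, tuition 20≤56 — dominates Opt7.
Opt6: ranking 18≤47, stipend 40≥10, duration 3≤6, tuition 13≤56 — dominates Opt7.
Opt8: ranking 25≤47, stipend 30≥10, duration 3≤6, tuition 44≤56 — dominates Opt7.
Opt10: ranking 44≤47, stipend 27≥10, duration 2≤6, tuition 41≤56 — dominates Opt7.
Others (Opt1, Opt2, Opt4, Opt5, Opt9) are each worse than Opt7 on at least one objective.

Opt3, Opt6, Opt8, Opt10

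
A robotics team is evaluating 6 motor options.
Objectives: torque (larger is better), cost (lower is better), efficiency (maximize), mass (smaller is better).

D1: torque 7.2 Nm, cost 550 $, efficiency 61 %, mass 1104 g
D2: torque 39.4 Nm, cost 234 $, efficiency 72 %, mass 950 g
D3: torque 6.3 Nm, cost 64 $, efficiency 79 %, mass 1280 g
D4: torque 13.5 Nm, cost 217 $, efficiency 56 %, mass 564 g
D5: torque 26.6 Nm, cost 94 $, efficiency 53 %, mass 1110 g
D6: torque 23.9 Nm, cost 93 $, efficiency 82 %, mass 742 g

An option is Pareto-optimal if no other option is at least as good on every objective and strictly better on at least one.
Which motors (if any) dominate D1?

D2: torque 39.4≥7.2, cost 234≤550, efficiency 72≥61, mass 950≤1104 — dominates D1.
D6: torque 23.9≥7.2, cost 93≤550, efficiency 82≥61, mass 742≤1104 — dominates D1.
Others (D3, D4, D5) are each worse than D1 on at least one objective.

D2, D6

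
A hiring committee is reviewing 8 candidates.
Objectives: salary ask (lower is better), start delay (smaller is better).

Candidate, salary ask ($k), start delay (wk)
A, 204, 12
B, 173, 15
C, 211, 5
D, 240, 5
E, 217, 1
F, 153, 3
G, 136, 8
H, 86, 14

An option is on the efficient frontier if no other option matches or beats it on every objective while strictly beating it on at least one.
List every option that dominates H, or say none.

none

A: worse on salary ask (204 vs 86).
B: worse on salary ask (173 vs 86).
C: worse on salary ask (211 vs 86).
D: worse on salary ask (240 vs 86).
E: worse on salary ask (217 vs 86).
F: worse on salary ask (153 vs 86).
G: worse on salary ask (136 vs 86).
No option dominates H.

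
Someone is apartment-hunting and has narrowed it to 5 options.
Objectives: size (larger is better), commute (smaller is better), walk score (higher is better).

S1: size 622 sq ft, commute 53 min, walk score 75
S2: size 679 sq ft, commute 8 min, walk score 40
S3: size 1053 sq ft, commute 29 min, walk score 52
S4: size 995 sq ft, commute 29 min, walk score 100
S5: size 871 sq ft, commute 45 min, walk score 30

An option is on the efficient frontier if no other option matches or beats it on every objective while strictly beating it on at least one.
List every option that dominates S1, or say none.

S4: size 995≥622, commute 29≤53, walk score 100≥75 — dominates S1.
Others (S2, S3, S5) are each worse than S1 on at least one objective.

S4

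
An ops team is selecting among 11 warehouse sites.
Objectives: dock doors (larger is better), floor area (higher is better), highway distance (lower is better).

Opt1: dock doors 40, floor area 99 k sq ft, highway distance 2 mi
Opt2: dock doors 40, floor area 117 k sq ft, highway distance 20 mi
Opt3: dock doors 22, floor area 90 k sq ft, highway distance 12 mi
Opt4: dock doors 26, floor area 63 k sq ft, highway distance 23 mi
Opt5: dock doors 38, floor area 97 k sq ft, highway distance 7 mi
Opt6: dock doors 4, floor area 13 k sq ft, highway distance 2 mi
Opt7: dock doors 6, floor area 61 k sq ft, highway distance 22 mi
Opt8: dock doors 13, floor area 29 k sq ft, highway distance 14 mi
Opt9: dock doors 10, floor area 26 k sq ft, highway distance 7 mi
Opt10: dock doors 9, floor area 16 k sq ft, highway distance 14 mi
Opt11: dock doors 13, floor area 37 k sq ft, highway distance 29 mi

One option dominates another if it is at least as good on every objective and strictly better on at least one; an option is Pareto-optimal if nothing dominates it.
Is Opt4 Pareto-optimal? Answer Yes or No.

Opt1 vs Opt4: dock doors 40≥26, floor area 99≥63, highway distance 2≤23 — Opt1 is at least as good on every objective and strictly better on at least one, so Opt1 dominates Opt4.

No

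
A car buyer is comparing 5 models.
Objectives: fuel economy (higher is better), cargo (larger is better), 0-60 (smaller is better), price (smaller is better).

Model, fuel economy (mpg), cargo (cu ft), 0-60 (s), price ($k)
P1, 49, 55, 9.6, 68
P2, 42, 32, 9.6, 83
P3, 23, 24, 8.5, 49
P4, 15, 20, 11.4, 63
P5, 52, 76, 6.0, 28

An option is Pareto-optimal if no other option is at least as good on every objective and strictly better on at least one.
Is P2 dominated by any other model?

Yes

P1 vs P2: fuel economy 49≥42, cargo 55≥32, 0-60 9.6≤9.6, price 68≤83 — P1 is at least as good on every objective and strictly better on at least one, so P1 dominates P2.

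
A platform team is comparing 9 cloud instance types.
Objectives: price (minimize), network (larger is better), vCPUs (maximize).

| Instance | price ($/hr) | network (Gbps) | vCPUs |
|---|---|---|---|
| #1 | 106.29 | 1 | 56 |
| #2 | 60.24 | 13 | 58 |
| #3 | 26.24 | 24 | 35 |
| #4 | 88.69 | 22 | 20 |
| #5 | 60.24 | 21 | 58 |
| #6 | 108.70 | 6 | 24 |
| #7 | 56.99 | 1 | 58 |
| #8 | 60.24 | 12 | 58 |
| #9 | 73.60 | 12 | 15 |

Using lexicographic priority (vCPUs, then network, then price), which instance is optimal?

#5

First maximize vCPUs: best is 58, kept {#2, #5, #7, #8}.
Then maximize network: best is 21, kept {#5}.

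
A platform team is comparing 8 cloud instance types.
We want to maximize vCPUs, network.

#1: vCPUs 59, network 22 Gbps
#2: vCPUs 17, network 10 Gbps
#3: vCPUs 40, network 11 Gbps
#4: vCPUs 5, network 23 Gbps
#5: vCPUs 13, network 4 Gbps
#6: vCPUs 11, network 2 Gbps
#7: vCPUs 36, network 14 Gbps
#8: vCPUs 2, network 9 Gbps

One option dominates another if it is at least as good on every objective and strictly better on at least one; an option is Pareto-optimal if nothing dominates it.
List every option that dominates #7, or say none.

#1

#1: vCPUs 59≥36, network 22≥14 — dominates #7.
Others (#2, #3, #4, #5, #6, #8) are each worse than #7 on at least one objective.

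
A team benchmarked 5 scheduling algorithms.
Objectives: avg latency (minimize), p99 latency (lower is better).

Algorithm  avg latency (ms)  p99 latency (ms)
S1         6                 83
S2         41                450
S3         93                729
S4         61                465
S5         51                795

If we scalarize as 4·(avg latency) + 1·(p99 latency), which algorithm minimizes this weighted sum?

S1

S1: 4·6 + 1·83 = 107
S2: 4·41 + 1·450 = 614
S3: 4·93 + 1·729 = 1101
S4: 4·61 + 1·465 = 709
S5: 4·51 + 1·795 = 999
Lowest: S1 at 107.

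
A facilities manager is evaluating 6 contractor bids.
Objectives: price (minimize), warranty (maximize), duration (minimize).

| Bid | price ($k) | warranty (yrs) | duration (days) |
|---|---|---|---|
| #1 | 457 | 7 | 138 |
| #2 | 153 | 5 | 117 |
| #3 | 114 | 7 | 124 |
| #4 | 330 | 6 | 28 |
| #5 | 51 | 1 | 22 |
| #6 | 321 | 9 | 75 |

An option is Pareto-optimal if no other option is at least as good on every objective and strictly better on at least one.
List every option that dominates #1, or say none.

#3: price 114≤457, warranty 7≥7, duration 124≤138 — dominates #1.
#6: price 321≤457, warranty 9≥7, duration 75≤138 — dominates #1.
Others (#2, #4, #5) are each worse than #1 on at least one objective.

#3, #6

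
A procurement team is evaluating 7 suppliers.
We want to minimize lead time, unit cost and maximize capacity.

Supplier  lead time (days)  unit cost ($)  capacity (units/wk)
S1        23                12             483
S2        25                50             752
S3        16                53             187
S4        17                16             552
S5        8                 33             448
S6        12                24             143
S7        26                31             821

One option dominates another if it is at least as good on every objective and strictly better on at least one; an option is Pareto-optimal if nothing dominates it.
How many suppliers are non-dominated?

6

S1: not dominated (best unit cost).
S2: not dominated.
S3: dominated by S5 (lead time 8≤16, unit cost 33≤53, capacity 448≥187).
S4: not dominated.
S5: not dominated (best lead time).
S6: not dominated.
S7: not dominated (best capacity).
Pareto-optimal: S1, S2, S4, S5, S6, S7 → 6.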